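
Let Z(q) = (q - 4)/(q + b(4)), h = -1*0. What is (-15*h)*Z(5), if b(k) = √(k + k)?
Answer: 0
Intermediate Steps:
h = 0
b(k) = √2*√k (b(k) = √(2*k) = √2*√k)
Z(q) = (-4 + q)/(q + 2*√2) (Z(q) = (q - 4)/(q + √2*√4) = (-4 + q)/(q + √2*2) = (-4 + q)/(q + 2*√2))
(-15*h)*Z(5) = (-15*0)*((-4 + 5)/(5 + 2*√2)) = 0*(1/(5 + 2*√2)) = 0/(5 + 2*√2) = 0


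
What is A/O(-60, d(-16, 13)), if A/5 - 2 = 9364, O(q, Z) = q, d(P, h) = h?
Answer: -1561/2 ≈ -780.50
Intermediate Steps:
A = 46830 (A = 10 + 5*9364 = 10 + 46820 = 46830)
A/O(-60, d(-16, 13)) = 46830/(-60) = 46830*(-1/60) = -1561/2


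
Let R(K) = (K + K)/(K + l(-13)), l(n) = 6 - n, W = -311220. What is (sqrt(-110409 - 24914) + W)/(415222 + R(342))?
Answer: -2956590/3944627 + 19*I*sqrt(135323)/7889254 ≈ -0.74952 + 0.00088594*I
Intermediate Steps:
R(K) = 2*K/(19 + K) (R(K) = (K + K)/(K + (6 - 1*(-13))) = (2*K)/(K + (6 + 13)) = (2*K)/(K + 19) = (2*K)/(19 + K) = 2*K/(19 + K))
(sqrt(-110409 - 24914) + W)/(415222 + R(342)) = (sqrt(-110409 - 24914) - 311220)/(415222 + 2*342/(19 + 342)) = (sqrt(-135323) - 311220)/(415222 + 2*342/361) = (I*sqrt(135323) - 311220)/(415222 + 2*342*(1/361)) = (-311220 + I*sqrt(135323))/(415222 + 36/19) = (-311220 + I*sqrt(135323))/(7889254/19) = (-311220 + I*sqrt(135323))*(19/7889254) = -2956590/3944627 + 19*I*sqrt(135323)/7889254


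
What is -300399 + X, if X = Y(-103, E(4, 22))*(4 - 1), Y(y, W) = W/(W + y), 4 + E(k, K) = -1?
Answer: -10814359/36 ≈ -3.0040e+5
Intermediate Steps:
E(k, K) = -5 (E(k, K) = -4 - 1 = -5)
X = 5/36 (X = (-5/(-5 - 103))*(4 - 1) = -5/(-108)*3 = -5*(-1/108)*3 = (5/108)*3 = 5/36 ≈ 0.13889)
-300399 + X = -300399 + 5/36 = -10814359/36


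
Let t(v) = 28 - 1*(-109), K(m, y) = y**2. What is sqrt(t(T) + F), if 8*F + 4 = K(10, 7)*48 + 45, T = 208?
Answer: sqrt(6978)/4 ≈ 20.884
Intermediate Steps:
t(v) = 137 (t(v) = 28 + 109 = 137)
F = 2393/8 (F = -1/2 + (7**2*48 + 45)/8 = -1/2 + (49*48 + 45)/8 = -1/2 + (2352 + 45)/8 = -1/2 + (1/8)*2397 = -1/2 + 2397/8 = 2393/8 ≈ 299.13)
sqrt(t(T) + F) = sqrt(137 + 2393/8) = sqrt(3489/8) = sqrt(6978)/4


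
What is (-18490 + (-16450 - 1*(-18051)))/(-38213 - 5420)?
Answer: 16889/43633 ≈ 0.38707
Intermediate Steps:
(-18490 + (-16450 - 1*(-18051)))/(-38213 - 5420) = (-18490 + (-16450 + 18051))/(-43633) = (-18490 + 1601)*(-1/43633) = -16889*(-1/43633) = 16889/43633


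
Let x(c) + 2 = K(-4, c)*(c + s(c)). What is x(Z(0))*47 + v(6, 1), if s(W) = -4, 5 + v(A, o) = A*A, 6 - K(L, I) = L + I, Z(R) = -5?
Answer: -6408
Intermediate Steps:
K(L, I) = 6 - I - L (K(L, I) = 6 - (L + I) = 6 - (I + L) = 6 + (-I - L) = 6 - I - L)
v(A, o) = -5 + A² (v(A, o) = -5 + A*A = -5 + A²)
x(c) = -2 + (-4 + c)*(10 - c) (x(c) = -2 + (6 - c - 1*(-4))*(c - 4) = -2 + (6 - c + 4)*(-4 + c) = -2 + (10 - c)*(-4 + c) = -2 + (-4 + c)*(10 - c))
x(Z(0))*47 + v(6, 1) = (-42 - 1*(-5)² + 14*(-5))*47 + (-5 + 6²) = (-42 - 1*25 - 70)*47 + (-5 + 36) = (-42 - 25 - 70)*47 + 31 = -137*47 + 31 = -6439 + 31 = -6408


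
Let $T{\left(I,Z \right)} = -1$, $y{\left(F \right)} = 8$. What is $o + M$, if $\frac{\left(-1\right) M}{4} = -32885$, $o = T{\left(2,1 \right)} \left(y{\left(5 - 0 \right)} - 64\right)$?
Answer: $131596$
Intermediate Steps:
$o = 56$ ($o = - (8 - 64) = \left(-1\right) \left(-56\right) = 56$)
$M = 131540$ ($M = \left(-4\right) \left(-32885\right) = 131540$)
$o + M = 56 + 131540 = 131596$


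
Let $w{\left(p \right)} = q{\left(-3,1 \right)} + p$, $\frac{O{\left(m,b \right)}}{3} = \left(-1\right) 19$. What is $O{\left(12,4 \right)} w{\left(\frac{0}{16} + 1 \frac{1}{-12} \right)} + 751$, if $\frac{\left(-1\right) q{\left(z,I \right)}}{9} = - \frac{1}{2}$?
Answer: $\frac{1997}{4} \approx 499.25$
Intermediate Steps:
$q{\left(z,I \right)} = \frac{9}{2}$ ($q{\left(z,I \right)} = - 9 \left(- \frac{1}{2}\right) = - 9 \left(\left(-1\right) \frac{1}{2}\right) = \left(-9\right) \left(- \frac{1}{2}\right) = \frac{9}{2}$)
$O{\left(m,b \right)} = -57$ ($O{\left(m,b \right)} = 3 \left(\left(-1\right) 19\right) = 3 \left(-19\right) = -57$)
$w{\left(p \right)} = \frac{9}{2} + p$
$O{\left(12,4 \right)} w{\left(\frac{0}{16} + 1 \frac{1}{-12} \right)} + 751 = - 57 \left(\frac{9}{2} + \left(\frac{0}{16} + 1 \frac{1}{-12}\right)\right) + 751 = - 57 \left(\frac{9}{2} + \left(0 \cdot \frac{1}{16} + 1 \left(- \frac{1}{12}\right)\right)\right) + 751 = - 57 \left(\frac{9}{2} + \left(0 - \frac{1}{12}\right)\right) + 751 = - 57 \left(\frac{9}{2} - \frac{1}{12}\right) + 751 = \left(-57\right) \frac{53}{12} + 751 = - \frac{1007}{4} + 751 = \frac{1997}{4}$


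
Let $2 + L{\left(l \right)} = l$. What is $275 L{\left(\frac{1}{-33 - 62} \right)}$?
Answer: $- \frac{10505}{19} \approx -552.89$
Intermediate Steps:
$L{\left(l \right)} = -2 + l$
$275 L{\left(\frac{1}{-33 - 62} \right)} = 275 \left(-2 + \frac{1}{-33 - 62}\right) = 275 \left(-2 + \frac{1}{-95}\right) = 275 \left(-2 - \frac{1}{95}\right) = 275 \left(- \frac{191}{95}\right) = - \frac{10505}{19}$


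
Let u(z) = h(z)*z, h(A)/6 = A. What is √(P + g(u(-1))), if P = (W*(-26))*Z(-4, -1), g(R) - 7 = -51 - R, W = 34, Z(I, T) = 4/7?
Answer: I*√27202/7 ≈ 23.561*I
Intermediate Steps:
Z(I, T) = 4/7 (Z(I, T) = 4*(⅐) = 4/7)
h(A) = 6*A
u(z) = 6*z² (u(z) = (6*z)*z = 6*z²)
g(R) = -44 - R (g(R) = 7 + (-51 - R) = -44 - R)
P = -3536/7 (P = (34*(-26))*(4/7) = -884*4/7 = -3536/7 ≈ -505.14)
√(P + g(u(-1))) = √(-3536/7 + (-44 - 6*(-1)²)) = √(-3536/7 + (-44 - 6)) = √(-3536/7 - 50) = √(-3886/7) = I*√27202/7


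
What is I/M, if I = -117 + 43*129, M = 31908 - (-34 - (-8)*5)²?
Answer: 905/5312 ≈ 0.17037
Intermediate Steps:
M = 31872 (M = 31908 - (-34 - 1*(-40))² = 31908 - (-34 + 40)² = 31908 - 1*6² = 31908 - 1*36 = 31908 - 36 = 31872)
I = 5430 (I = -117 + 5547 = 5430)
I/M = 5430/31872 = 5430*(1/31872) = 905/5312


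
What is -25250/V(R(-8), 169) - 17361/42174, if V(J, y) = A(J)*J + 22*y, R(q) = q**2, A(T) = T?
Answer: -22232451/6102734 ≈ -3.6430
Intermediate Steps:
V(J, y) = J**2 + 22*y (V(J, y) = J*J + 22*y = J**2 + 22*y)
-25250/V(R(-8), 169) - 17361/42174 = -25250/(((-8)**2)**2 + 22*169) - 17361/42174 = -25250/(64**2 + 3718) - 17361*1/42174 = -25250/(4096 + 3718) - 643/1562 = -25250/7814 - 643/1562 = -25250*1/7814 - 643/1562 = -12625/3907 - 643/1562 = -22232451/6102734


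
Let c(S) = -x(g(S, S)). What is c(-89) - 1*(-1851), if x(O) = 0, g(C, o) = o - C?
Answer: 1851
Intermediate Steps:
c(S) = 0 (c(S) = -1*0 = 0)
c(-89) - 1*(-1851) = 0 - 1*(-1851) = 0 + 1851 = 1851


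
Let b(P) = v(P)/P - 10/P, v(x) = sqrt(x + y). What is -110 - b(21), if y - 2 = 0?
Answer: -2300/21 - sqrt(23)/21 ≈ -109.75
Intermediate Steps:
y = 2 (y = 2 + 0 = 2)
v(x) = sqrt(2 + x) (v(x) = sqrt(x + 2) = sqrt(2 + x))
b(P) = -10/P + sqrt(2 + P)/P (b(P) = sqrt(2 + P)/P - 10/P = -10/P + sqrt(2 + P)/P)
-110 - b(21) = -110 - (-10 + sqrt(2 + 21))/21 = -110 - (-10 + sqrt(23))/21 = -110 - (-10/21 + sqrt(23)/21) = -110 + (10/21 - sqrt(23)/21) = -2300/21 - sqrt(23)/21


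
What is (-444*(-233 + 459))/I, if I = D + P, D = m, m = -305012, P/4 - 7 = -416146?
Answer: 12543/246196 ≈ 0.050947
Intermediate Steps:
P = -1664556 (P = 28 + 4*(-416146) = 28 - 1664584 = -1664556)
D = -305012
I = -1969568 (I = -305012 - 1664556 = -1969568)
(-444*(-233 + 459))/I = -444*(-233 + 459)/(-1969568) = -444*226*(-1/1969568) = -100344*(-1/1969568) = 12543/246196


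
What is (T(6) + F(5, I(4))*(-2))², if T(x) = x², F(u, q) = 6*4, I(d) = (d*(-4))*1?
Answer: 144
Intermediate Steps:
I(d) = -4*d (I(d) = -4*d*1 = -4*d)
F(u, q) = 24
(T(6) + F(5, I(4))*(-2))² = (6² + 24*(-2))² = (36 - 48)² = (-12)² = 144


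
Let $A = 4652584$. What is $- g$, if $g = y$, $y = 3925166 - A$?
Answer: $727418$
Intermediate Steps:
$y = -727418$ ($y = 3925166 - 4652584 = -727418$)
$g = -727418$
$- g = \left(-1\right) \left(-727418\right) = 727418$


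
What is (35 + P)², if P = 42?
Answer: 5929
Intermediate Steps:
(35 + P)² = (35 + 42)² = 77² = 5929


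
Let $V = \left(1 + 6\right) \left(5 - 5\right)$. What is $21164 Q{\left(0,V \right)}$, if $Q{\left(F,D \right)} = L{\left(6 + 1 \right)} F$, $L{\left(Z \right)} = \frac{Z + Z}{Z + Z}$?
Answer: $0$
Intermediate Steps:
$L{\left(Z \right)} = 1$ ($L{\left(Z \right)} = \frac{2 Z}{2 Z} = 2 Z \frac{1}{2 Z} = 1$)
$V = 0$ ($V = 7 \cdot 0 = 0$)
$Q{\left(F,D \right)} = F$ ($Q{\left(F,D \right)} = 1 F = F$)
$21164 Q{\left(0,V \right)} = 21164 \cdot 0 = 0$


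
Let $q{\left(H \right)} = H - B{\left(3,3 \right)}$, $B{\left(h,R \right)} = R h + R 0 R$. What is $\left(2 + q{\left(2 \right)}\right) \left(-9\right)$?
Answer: $45$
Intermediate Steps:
$B{\left(h,R \right)} = R h$ ($B{\left(h,R \right)} = R h + 0 R = R h + 0 = R h$)
$q{\left(H \right)} = -9 + H$ ($q{\left(H \right)} = H - 3 \cdot 3 = H - 9 = -9 + H$)
$\left(2 + q{\left(2 \right)}\right) \left(-9\right) = \left(2 + \left(-9 + 2\right)\right) \left(-9\right) = \left(2 - 7\right) \left(-9\right) = \left(-5\right) \left(-9\right) = 45$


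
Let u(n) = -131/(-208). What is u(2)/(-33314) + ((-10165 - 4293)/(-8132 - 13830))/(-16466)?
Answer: -36889259287/626455351167776 ≈ -5.8886e-5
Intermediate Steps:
u(n) = 131/208 (u(n) = -131*(-1/208) = 131/208)
u(2)/(-33314) + ((-10165 - 4293)/(-8132 - 13830))/(-16466) = (131/208)/(-33314) + ((-10165 - 4293)/(-8132 - 13830))/(-16466) = (131/208)*(-1/33314) - 14458/(-21962)*(-1/16466) = -131/6929312 - 14458*(-1/21962)*(-1/16466) = -131/6929312 + (7229/10981)*(-1/16466) = -131/6929312 - 7229/180813146 = -36889259287/626455351167776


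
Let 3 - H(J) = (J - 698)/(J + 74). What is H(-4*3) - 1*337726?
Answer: -10469058/31 ≈ -3.3771e+5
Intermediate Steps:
H(J) = 3 - (-698 + J)/(74 + J) (H(J) = 3 - (J - 698)/(J + 74) = 3 - (-698 + J)/(74 + J))
H(-4*3) - 1*337726 = 2*(460 - 4*3)/(74 - 4*3) - 1*337726 = 2*(460 - 12)/(74 - 12) - 337726 = 2*448/62 - 337726 = 2*(1/62)*448 - 337726 = 448/31 - 337726 = -10469058/31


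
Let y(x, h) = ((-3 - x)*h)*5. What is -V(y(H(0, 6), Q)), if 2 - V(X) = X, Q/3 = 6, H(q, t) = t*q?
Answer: -272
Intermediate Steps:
H(q, t) = q*t
Q = 18 (Q = 3*6 = 18)
y(x, h) = 5*h*(-3 - x) (y(x, h) = (h*(-3 - x))*5 = 5*h*(-3 - x))
V(X) = 2 - X
-V(y(H(0, 6), Q)) = -(2 - (-5)*18*(3 + 0*6)) = -(2 - (-5)*18*(3 + 0)) = -(2 - (-5)*18*3) = -(2 - 1*(-270)) = -(2 + 270) = -1*272 = -272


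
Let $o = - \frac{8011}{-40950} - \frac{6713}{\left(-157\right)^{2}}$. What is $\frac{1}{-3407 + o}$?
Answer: $- \frac{1009376550}{3439023340061} \approx -0.00029351$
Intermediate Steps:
$o = - \frac{77434211}{1009376550}$ ($o = \left(-8011\right) \left(- \frac{1}{40950}\right) - \frac{6713}{24649} = \frac{8011}{40950} - \frac{6713}{24649} = - \frac{77434211}{1009376550} \approx -0.076715$)
$\frac{1}{-3407 + o} = \frac{1}{-3407 - \frac{77434211}{1009376550}} = \frac{1}{- \frac{3439023340061}{1009376550}} = - \frac{1009376550}{3439023340061}$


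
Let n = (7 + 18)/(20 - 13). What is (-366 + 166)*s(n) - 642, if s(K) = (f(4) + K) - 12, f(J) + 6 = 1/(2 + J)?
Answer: 46418/21 ≈ 2210.4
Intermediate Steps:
f(J) = -6 + 1/(2 + J)
n = 25/7 ≈ 3.5714
s(K) = -107/6 + K (s(K) = ((-11 - 6*4)/(2 + 4) + K) - 12 = ((-11 - 24)/6 + K) - 12 = ((1/6)*(-35) + K) - 12 = (-35/6 + K) - 12 = -107/6 + K)
(-366 + 166)*s(n) - 642 = (-366 + 166)*(-107/6 + 25/7) - 642 = -200*(-599/42) - 642 = 59900/21 - 642 = 46418/21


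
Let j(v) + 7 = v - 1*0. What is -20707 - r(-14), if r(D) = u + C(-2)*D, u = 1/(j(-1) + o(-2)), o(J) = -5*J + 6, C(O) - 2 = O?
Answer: -165657/8 ≈ -20707.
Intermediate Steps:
j(v) = -7 + v (j(v) = -7 + (v - 1*0) = -7 + (v + 0) = -7 + v)
C(O) = 2 + O
o(J) = 6 - 5*J
u = ⅛ (u = 1/((-7 - 1) + (6 - 5*(-2))) = 1/(-8 + (6 + 10)) = 1/(-8 + 16) = 1/8 = ⅛ ≈ 0.12500)
r(D) = ⅛ (r(D) = ⅛ + (2 - 2)*D = ⅛ + 0*D = ⅛ + 0 = ⅛)
-20707 - r(-14) = -20707 - 1*⅛ = -20707 - ⅛ = -165657/8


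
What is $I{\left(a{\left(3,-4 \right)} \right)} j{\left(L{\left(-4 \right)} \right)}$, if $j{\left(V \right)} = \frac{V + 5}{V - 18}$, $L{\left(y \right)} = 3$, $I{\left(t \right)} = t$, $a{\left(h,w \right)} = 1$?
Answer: $- \frac{8}{15} \approx -0.53333$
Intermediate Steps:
$j{\left(V \right)} = \frac{5 + V}{-18 + V}$
$I{\left(a{\left(3,-4 \right)} \right)} j{\left(L{\left(-4 \right)} \right)} = 1 \frac{5 + 3}{-18 + 3} = 1 \frac{1}{-15} \cdot 8 = 1 \left(\left(- \frac{1}{15}\right) 8\right) = 1 \left(- \frac{8}{15}\right) = - \frac{8}{15}$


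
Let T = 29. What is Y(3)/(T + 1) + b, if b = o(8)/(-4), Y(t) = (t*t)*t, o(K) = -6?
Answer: 12/5 ≈ 2.4000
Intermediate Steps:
Y(t) = t³ (Y(t) = t²*t = t³)
b = 3/2 (b = -6/(-4) = -6*(-¼) = 3/2 ≈ 1.5000)
Y(3)/(T + 1) + b = 3³/(29 + 1) + 3/2 = 27/30 + 3/2 = (1/30)*27 + 3/2 = 9/10 + 3/2 = 12/5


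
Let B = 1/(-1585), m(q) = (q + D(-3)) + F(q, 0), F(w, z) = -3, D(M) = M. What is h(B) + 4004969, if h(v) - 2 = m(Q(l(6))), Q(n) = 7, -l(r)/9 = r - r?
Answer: 4004972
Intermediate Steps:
l(r) = 0 (l(r) = -9*(r - r) = -9*0 = 0)
m(q) = -6 + q (m(q) = (q - 3) - 3 = (-3 + q) - 3 = -6 + q)
B = -1/1585 ≈ -0.00063092
h(v) = 3 (h(v) = 2 + (-6 + 7) = 2 + 1 = 3)
h(B) + 4004969 = 3 + 4004969 = 4004972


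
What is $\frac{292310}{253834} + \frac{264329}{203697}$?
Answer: $\frac{4870706056}{1988662473} \approx 2.4492$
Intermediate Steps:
$\frac{292310}{253834} + \frac{264329}{203697} = 292310 \cdot \frac{1}{253834} + 264329 \cdot \frac{1}{203697} = \frac{146155}{126917} + \frac{20333}{15669} = \frac{4870706056}{1988662473}$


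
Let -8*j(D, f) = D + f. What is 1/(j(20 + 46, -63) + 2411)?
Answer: 8/19285 ≈ 0.00041483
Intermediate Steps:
j(D, f) = -D/8 - f/8 (j(D, f) = -(D + f)/8 = -D/8 - f/8)
1/(j(20 + 46, -63) + 2411) = 1/((-(20 + 46)/8 - ⅛*(-63)) + 2411) = 1/((-⅛*66 + 63/8) + 2411) = 1/((-33/4 + 63/8) + 2411) = 1/(-3/8 + 2411) = 1/(19285/8) = 8/19285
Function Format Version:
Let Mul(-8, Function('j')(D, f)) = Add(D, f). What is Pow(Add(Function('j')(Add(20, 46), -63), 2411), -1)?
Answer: Rational(8, 19285) ≈ 0.00041483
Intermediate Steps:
Function('j')(D, f) = Add(Mul(Rational(-1, 8), D), Mul(Rational(-1, 8), f)) (Function('j')(D, f) = Mul(Rational(-1, 8), Add(D, f)) = Add(Mul(Rational(-1, 8), D), Mul(Rational(-1, 8), f)))
Pow(Add(Function('j')(Add(20, 46), -63), 2411), -1) = Pow(Add(Add(Mul(Rational(-1, 8), Add(20, 46)), Mul(Rational(-1, 8), -63)), 2411), -1) = Pow(Add(Add(Mul(Rational(-1, 8), 66), Rational(63, 8)), 2411), -1) = Pow(Add(Add(Rational(-33, 4), Rational(63, 8)), 2411), -1) = Pow(Add(Rational(-3, 8), 2411), -1) = Pow(Rational(19285, 8), -1) = Rational(8, 19285)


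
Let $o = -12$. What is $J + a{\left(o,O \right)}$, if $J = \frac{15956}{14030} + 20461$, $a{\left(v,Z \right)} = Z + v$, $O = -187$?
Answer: $\frac{142145908}{7015} \approx 20263.0$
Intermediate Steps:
$J = \frac{143541893}{7015}$ ($J = 15956 \cdot \frac{1}{14030} + 20461 = \frac{7978}{7015} + 20461 = \frac{143541893}{7015} \approx 20462.0$)
$J + a{\left(o,O \right)} = \frac{143541893}{7015} - 199 = \frac{142145908}{7015}$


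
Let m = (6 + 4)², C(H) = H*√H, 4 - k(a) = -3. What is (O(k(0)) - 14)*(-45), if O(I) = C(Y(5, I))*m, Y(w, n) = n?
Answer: 630 - 31500*√7 ≈ -82711.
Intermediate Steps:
k(a) = 7 (k(a) = 4 - 1*(-3) = 4 + 3 = 7)
C(H) = H^(3/2)
m = 100 (m = 10² = 100)
O(I) = 100*I^(3/2) (O(I) = I^(3/2)*100 = 100*I^(3/2))
(O(k(0)) - 14)*(-45) = (100*7^(3/2) - 14)*(-45) = (100*(7*√7) - 14)*(-45) = (700*√7 - 14)*(-45) = (-14 + 700*√7)*(-45) = 630 - 31500*√7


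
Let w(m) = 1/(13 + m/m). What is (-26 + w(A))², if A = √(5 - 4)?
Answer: 131769/196 ≈ 672.29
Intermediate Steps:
A = 1 (A = √1 = 1)
w(m) = 1/14 (w(m) = 1/(13 + 1) = 1/14)
(-26 + w(A))² = (-26 + 1/14)² = (-363/14)² = 131769/196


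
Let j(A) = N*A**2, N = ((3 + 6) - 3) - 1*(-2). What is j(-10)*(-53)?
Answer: -42400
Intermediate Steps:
N = 8 (N = (9 - 3) + 2 = 6 + 2 = 8)
j(A) = 8*A**2
j(-10)*(-53) = (8*(-10)**2)*(-53) = (8*100)*(-53) = 800*(-53) = -42400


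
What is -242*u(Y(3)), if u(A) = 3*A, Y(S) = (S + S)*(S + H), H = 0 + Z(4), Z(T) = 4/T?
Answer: -17424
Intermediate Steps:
H = 1 (H = 0 + 4/4 = 0 + 4*(1/4) = 0 + 1 = 1)
Y(S) = 2*S*(1 + S) (Y(S) = (S + S)*(S + 1) = (2*S)*(1 + S) = 2*S*(1 + S))
-242*u(Y(3)) = -726*2*3*(1 + 3) = -726*2*3*4 = -726*24 = -242*72 = -17424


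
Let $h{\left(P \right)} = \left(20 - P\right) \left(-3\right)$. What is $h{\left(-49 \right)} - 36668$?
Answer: $-36875$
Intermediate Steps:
$h{\left(P \right)} = -60 + 3 P$
$h{\left(-49 \right)} - 36668 = \left(-60 + 3 \left(-49\right)\right) - 36668 = \left(-60 - 147\right) - 36668 = -207 - 36668 = -36875$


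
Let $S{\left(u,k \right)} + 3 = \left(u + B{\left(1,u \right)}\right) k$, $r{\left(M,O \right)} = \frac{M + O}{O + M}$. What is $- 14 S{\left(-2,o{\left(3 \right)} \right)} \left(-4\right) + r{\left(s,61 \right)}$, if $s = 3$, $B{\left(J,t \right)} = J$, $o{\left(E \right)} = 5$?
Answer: $-447$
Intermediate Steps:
$r{\left(M,O \right)} = 1$ ($r{\left(M,O \right)} = \frac{M + O}{M + O} = 1$)
$S{\left(u,k \right)} = -3 + k \left(1 + u\right)$ ($S{\left(u,k \right)} = -3 + \left(u + 1\right) k = -3 + \left(1 + u\right) k = -3 + k \left(1 + u\right)$)
$- 14 S{\left(-2,o{\left(3 \right)} \right)} \left(-4\right) + r{\left(s,61 \right)} = - 14 \left(-3 + 5 + 5 \left(-2\right)\right) \left(-4\right) + 1 = - 14 \left(-3 + 5 - 10\right) \left(-4\right) + 1 = \left(-14\right) \left(-8\right) \left(-4\right) + 1 = 112 \left(-4\right) + 1 = -448 + 1 = -447$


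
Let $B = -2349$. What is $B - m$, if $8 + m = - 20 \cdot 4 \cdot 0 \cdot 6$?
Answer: $-2341$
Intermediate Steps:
$m = -8$ ($m = -8 - 20 \cdot 4 \cdot 0 \cdot 6 = -8 - 20 \cdot 0 \cdot 6 = -8 - 0 = -8 + 0 = -8$)
$B - m = -2349 - -8 = -2349 + 8 = -2341$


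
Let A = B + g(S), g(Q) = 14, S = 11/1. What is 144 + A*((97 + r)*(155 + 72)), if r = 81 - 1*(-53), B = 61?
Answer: 3932919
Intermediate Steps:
S = 11 (S = 11*1 = 11)
r = 134 (r = 81 + 53 = 134)
A = 75 (A = 61 + 14 = 75)
144 + A*((97 + r)*(155 + 72)) = 144 + 75*((97 + 134)*(155 + 72)) = 144 + 75*(231*227) = 144 + 75*52437 = 144 + 3932775 = 3932919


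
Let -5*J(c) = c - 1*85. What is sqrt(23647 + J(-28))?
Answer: 2*sqrt(147935)/5 ≈ 153.85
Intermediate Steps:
J(c) = 17 - c/5 (J(c) = -(c - 1*85)/5 = -(c - 85)/5 = -(-85 + c)/5 = 17 - c/5)
sqrt(23647 + J(-28)) = sqrt(23647 + (17 - 1/5*(-28))) = sqrt(23647 + (17 + 28/5)) = sqrt(23647 + 113/5) = sqrt(118348/5) = 2*sqrt(147935)/5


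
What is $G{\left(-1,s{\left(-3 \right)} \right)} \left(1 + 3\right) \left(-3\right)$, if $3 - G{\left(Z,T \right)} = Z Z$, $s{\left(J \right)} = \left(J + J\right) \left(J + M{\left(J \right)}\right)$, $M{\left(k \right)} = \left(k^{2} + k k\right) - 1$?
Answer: $-24$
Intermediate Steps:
$M{\left(k \right)} = -1 + 2 k^{2}$ ($M{\left(k \right)} = \left(k^{2} + k^{2}\right) - 1 = 2 k^{2} - 1 = -1 + 2 k^{2}$)
$s{\left(J \right)} = 2 J \left(-1 + J + 2 J^{2}\right)$ ($s{\left(J \right)} = \left(J + J\right) \left(J + \left(-1 + 2 J^{2}\right)\right) = 2 J \left(-1 + J + 2 J^{2}\right)$)
$G{\left(Z,T \right)} = 3 - Z^{2}$ ($G{\left(Z,T \right)} = 3 - Z Z = 3 - Z^{2}$)
$G{\left(-1,s{\left(-3 \right)} \right)} \left(1 + 3\right) \left(-3\right) = \left(3 - \left(-1\right)^{2}\right) \left(1 + 3\right) \left(-3\right) = \left(3 - 1\right) 4 \left(-3\right) = \left(3 - 1\right) \left(-12\right) = 2 \left(-12\right) = -24$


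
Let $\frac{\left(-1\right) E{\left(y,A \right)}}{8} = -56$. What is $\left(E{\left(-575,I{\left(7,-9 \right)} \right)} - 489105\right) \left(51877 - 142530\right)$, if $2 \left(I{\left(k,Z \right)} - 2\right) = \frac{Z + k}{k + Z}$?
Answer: $44298223021$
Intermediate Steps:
$I{\left(k,Z \right)} = \frac{5}{2}$ ($I{\left(k,Z \right)} = 2 + \frac{\left(Z + k\right) \frac{1}{k + Z}}{2} = 2 + \frac{\left(Z + k\right) \frac{1}{Z + k}}{2} = 2 + \frac{1}{2} \cdot 1 = 2 + \frac{1}{2} = \frac{5}{2}$)
$E{\left(y,A \right)} = 448$ ($E{\left(y,A \right)} = \left(-8\right) \left(-56\right) = 448$)
$\left(E{\left(-575,I{\left(7,-9 \right)} \right)} - 489105\right) \left(51877 - 142530\right) = \left(448 - 489105\right) \left(51877 - 142530\right) = \left(-488657\right) \left(-90653\right) = 44298223021$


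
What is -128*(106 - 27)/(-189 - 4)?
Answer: 10112/193 ≈ 52.394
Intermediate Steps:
-128*(106 - 27)/(-189 - 4) = -10112/(-193) = -10112*(-1)/193 = -128*(-79/193) = 10112/193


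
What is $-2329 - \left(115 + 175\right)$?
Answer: $-2619$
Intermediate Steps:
$-2329 - \left(115 + 175\right) = -2329 - 290 = -2619$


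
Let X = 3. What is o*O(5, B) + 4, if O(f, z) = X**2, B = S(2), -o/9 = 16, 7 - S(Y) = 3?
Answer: -1292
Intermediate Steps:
S(Y) = 4 (S(Y) = 7 - 1*3 = 7 - 3 = 4)
o = -144 (o = -9*16 = -144)
B = 4
O(f, z) = 9 (O(f, z) = 3**2 = 9)
o*O(5, B) + 4 = -144*9 + 4 = -1296 + 4 = -1292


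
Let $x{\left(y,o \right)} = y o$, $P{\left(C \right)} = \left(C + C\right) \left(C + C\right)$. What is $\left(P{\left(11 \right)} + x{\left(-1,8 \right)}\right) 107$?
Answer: $50932$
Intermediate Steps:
$P{\left(C \right)} = 4 C^{2}$ ($P{\left(C \right)} = 2 C 2 C = 4 C^{2}$)
$x{\left(y,o \right)} = o y$
$\left(P{\left(11 \right)} + x{\left(-1,8 \right)}\right) 107 = \left(4 \cdot 11^{2} + 8 \left(-1\right)\right) 107 = \left(4 \cdot 121 - 8\right) 107 = \left(484 - 8\right) 107 = 476 \cdot 107 = 50932$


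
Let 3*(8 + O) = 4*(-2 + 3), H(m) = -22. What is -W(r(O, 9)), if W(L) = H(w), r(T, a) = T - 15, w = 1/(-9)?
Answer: 22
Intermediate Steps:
w = -1/9 ≈ -0.11111
O = -20/3 (O = -8 + (4*(-2 + 3))/3 = -8 + (4*1)/3 = -8 + (1/3)*4 = -8 + 4/3 = -20/3 ≈ -6.6667)
r(T, a) = -15 + T
W(L) = -22
-W(r(O, 9)) = -1*(-22) = 22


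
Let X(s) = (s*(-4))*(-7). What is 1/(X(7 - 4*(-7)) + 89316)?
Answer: 1/90296 ≈ 1.1075e-5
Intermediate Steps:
X(s) = 28*s (X(s) = -4*s*(-7) = 28*s)
1/(X(7 - 4*(-7)) + 89316) = 1/(28*(7 - 4*(-7)) + 89316) = 1/(28*(7 + 28) + 89316) = 1/(28*35 + 89316) = 1/(980 + 89316) = 1/90296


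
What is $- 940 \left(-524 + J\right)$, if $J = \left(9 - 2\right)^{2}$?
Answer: $446500$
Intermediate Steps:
$J = 49$ ($J = 7^{2} = 49$)
$- 940 \left(-524 + J\right) = - 940 \left(-524 + 49\right) = \left(-940\right) \left(-475\right) = 446500$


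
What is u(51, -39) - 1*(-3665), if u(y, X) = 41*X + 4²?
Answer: 2082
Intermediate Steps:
u(y, X) = 16 + 41*X (u(y, X) = 41*X + 16 = 16 + 41*X)
u(51, -39) - 1*(-3665) = (16 + 41*(-39)) - 1*(-3665) = (16 - 1599) + 3665 = -1583 + 3665 = 2082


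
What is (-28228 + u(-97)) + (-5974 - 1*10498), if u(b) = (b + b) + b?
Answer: -44991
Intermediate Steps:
u(b) = 3*b (u(b) = 2*b + b = 3*b)
(-28228 + u(-97)) + (-5974 - 1*10498) = (-28228 + 3*(-97)) + (-5974 - 1*10498) = (-28228 - 291) + (-5974 - 10498) = -28519 - 16472 = -44991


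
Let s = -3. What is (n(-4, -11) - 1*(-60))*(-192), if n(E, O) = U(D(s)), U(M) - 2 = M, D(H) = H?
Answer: -11328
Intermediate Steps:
U(M) = 2 + M
n(E, O) = -1 (n(E, O) = 2 - 3 = -1)
(n(-4, -11) - 1*(-60))*(-192) = (-1 - 1*(-60))*(-192) = (-1 + 60)*(-192) = 59*(-192) = -11328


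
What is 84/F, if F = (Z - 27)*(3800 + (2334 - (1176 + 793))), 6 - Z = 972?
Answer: -4/196945 ≈ -2.0310e-5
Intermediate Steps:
Z = -966 (Z = 6 - 1*972 = 6 - 972 = -966)
F = -4135845 (F = (-966 - 27)*(3800 + (2334 - (1176 + 793))) = -993*(3800 + (2334 - 1*1969)) = -993*(3800 + (2334 - 1969)) = -993*(3800 + 365) = -993*4165 = -4135845)
84/F = 84/(-4135845) = 84*(-1/4135845) = -4/196945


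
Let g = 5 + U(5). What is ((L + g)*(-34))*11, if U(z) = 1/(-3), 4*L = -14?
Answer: -1309/3 ≈ -436.33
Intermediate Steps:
L = -7/2 (L = (1/4)*(-14) = -7/2 ≈ -3.5000)
U(z) = -1/3
g = 14/3 (g = 5 - 1/3 = 14/3 ≈ 4.6667)
((L + g)*(-34))*11 = ((-7/2 + 14/3)*(-34))*11 = ((7/6)*(-34))*11 = -119/3*11 = -1309/3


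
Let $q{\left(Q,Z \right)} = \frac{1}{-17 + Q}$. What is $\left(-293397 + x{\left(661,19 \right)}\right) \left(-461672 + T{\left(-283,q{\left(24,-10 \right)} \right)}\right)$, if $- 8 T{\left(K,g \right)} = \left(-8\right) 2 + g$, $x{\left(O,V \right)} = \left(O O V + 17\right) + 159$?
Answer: $- \frac{103521091723419}{28} \approx -3.6972 \cdot 10^{12}$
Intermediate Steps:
$x{\left(O,V \right)} = 176 + V O^{2}$ ($x{\left(O,V \right)} = \left(O^{2} V + 17\right) + 159 = \left(V O^{2} + 17\right) + 159 = \left(17 + V O^{2}\right) + 159 = 176 + V O^{2}$)
$T{\left(K,g \right)} = 2 - \frac{g}{8}$ ($T{\left(K,g \right)} = - \frac{\left(-8\right) 2 + g}{8} = - \frac{-16 + g}{8} = 2 - \frac{g}{8}$)
$\left(-293397 + x{\left(661,19 \right)}\right) \left(-461672 + T{\left(-283,q{\left(24,-10 \right)} \right)}\right) = \left(-293397 + \left(176 + 19 \cdot 661^{2}\right)\right) \left(-461672 + \left(2 - \frac{1}{8 \left(-17 + 24\right)}\right)\right) = \left(-293397 + \left(176 + 19 \cdot 436921\right)\right) \left(-461672 + \left(2 - \frac{1}{8 \cdot 7}\right)\right) = \left(-293397 + \left(176 + 8301499\right)\right) \left(-461672 + \left(2 - \frac{1}{56}\right)\right) = \left(-293397 + 8301675\right) \left(-461672 + \left(2 - \frac{1}{56}\right)\right) = 8008278 \left(-461672 + \frac{111}{56}\right) = 8008278 \left(- \frac{25853521}{56}\right) = - \frac{103521091723419}{28}$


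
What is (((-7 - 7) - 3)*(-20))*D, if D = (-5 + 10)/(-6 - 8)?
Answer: -850/7 ≈ -121.43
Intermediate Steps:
D = -5/14 (D = 5/(-14) = 5*(-1/14) = -5/14 ≈ -0.35714)
(((-7 - 7) - 3)*(-20))*D = (((-7 - 7) - 3)*(-20))*(-5/14) = ((-14 - 3)*(-20))*(-5/14) = -17*(-20)*(-5/14) = 340*(-5/14) = -850/7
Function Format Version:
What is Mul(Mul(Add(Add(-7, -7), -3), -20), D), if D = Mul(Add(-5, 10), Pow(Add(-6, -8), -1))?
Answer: Rational(-850, 7) ≈ -121.43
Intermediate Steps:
D = Rational(-5, 14) (D = Mul(5, Pow(-14, -1)) = Mul(5, Rational(-1, 14)) = Rational(-5, 14) ≈ -0.35714)
Mul(Mul(Add(Add(-7, -7), -3), -20), D) = Mul(Mul(Add(Add(-7, -7), -3), -20), Rational(-5, 14)) = Mul(Mul(Add(-14, -3), -20), Rational(-5, 14)) = Mul(Mul(-17, -20), Rational(-5, 14)) = Mul(340, Rational(-5, 14)) = Rational(-850, 7)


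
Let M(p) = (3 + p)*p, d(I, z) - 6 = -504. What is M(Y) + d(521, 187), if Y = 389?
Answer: 151990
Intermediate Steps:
d(I, z) = -498 (d(I, z) = 6 - 504 = -498)
M(p) = p*(3 + p)
M(Y) + d(521, 187) = 389*(3 + 389) - 498 = 389*392 - 498 = 152488 - 498 = 151990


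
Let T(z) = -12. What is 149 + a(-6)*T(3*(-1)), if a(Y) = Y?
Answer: 221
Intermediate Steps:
149 + a(-6)*T(3*(-1)) = 149 - 6*(-12) = 149 + 72 = 221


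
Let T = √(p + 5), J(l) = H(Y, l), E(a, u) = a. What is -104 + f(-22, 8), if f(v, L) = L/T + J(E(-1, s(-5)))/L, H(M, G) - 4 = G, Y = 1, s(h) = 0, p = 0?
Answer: -829/8 + 8*√5/5 ≈ -100.05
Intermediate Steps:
H(M, G) = 4 + G
J(l) = 4 + l
T = √5 (T = √(0 + 5) = √5 ≈ 2.2361)
f(v, L) = 3/L + L*√5/5 (f(v, L) = L/(√5) + (4 - 1)/L = L*(√5/5) + 3/L = L*√5/5 + 3/L = 3/L + L*√5/5)
-104 + f(-22, 8) = -104 + (3/8 + (⅕)*8*√5) = -104 + (3*(⅛) + 8*√5/5) = -104 + (3/8 + 8*√5/5) = -829/8 + 8*√5/5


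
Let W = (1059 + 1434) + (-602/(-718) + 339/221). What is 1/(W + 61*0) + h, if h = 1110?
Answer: 219758266729/197980349 ≈ 1110.0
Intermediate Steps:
W = 197980349/79339 (W = 2493 + (-602*(-1/718) + 339*(1/221)) = 2493 + (301/359 + 339/221) = 2493 + 188222/79339 = 197980349/79339 ≈ 2495.4)
1/(W + 61*0) + h = 1/(197980349/79339 + 61*0) + 1110 = 1/(197980349/79339 + 0) + 1110 = 1/(197980349/79339) + 1110 = 79339/197980349 + 1110 = 219758266729/197980349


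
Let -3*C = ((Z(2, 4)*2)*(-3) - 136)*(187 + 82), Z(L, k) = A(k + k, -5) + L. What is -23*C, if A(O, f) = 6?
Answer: -1138408/3 ≈ -3.7947e+5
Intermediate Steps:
Z(L, k) = 6 + L
C = 49496/3 (C = -(((6 + 2)*2)*(-3) - 136)*(187 + 82)/3 = -((8*2)*(-3) - 136)*269/3 = -(16*(-3) - 136)*269/3 = -(-48 - 136)*269/3 = -(-184)*269/3 = -⅓*(-49496) = 49496/3 ≈ 16499.)
-23*C = -23*49496/3 = -1138408/3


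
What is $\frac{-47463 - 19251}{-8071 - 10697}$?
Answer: $\frac{11119}{3128} \approx 3.5547$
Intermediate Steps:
$\frac{-47463 - 19251}{-8071 - 10697} = - \frac{66714}{-18768} = \left(-66714\right) \left(- \frac{1}{18768}\right) = \frac{11119}{3128}$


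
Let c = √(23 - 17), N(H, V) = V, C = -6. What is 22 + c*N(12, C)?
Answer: 22 - 6*√6 ≈ 7.3031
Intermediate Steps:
c = √6 ≈ 2.4495
22 + c*N(12, C) = 22 + √6*(-6) = 22 - 6*√6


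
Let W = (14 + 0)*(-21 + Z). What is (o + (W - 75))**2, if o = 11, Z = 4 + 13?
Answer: 14400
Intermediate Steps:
Z = 17
W = -56 (W = (14 + 0)*(-21 + 17) = 14*(-4) = -56)
(o + (W - 75))**2 = (11 + (-56 - 75))**2 = (11 - 131)**2 = (-120)**2 = 14400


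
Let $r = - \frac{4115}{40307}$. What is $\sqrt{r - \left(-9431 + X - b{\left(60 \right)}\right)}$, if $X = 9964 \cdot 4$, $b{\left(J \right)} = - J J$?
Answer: $\frac{3 i \sqrt{6142114076170}}{40307} \approx 184.46 i$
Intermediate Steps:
$r = - \frac{4115}{40307}$ ($r = \left(-4115\right) \frac{1}{40307} = - \frac{4115}{40307} \approx -0.10209$)
$b{\left(J \right)} = - J^{2}$
$X = 39856$
$\sqrt{r - \left(-9431 + X - b{\left(60 \right)}\right)} = \sqrt{- \frac{4115}{40307} + \left(\left(\left(4932 - 60^{2}\right) + 4499\right) - 39856\right)} = \sqrt{- \frac{4115}{40307} + \left(\left(\left(4932 - 3600\right) + 4499\right) - 39856\right)} = \sqrt{- \frac{4115}{40307} + \left(\left(1332 + 4499\right) - 39856\right)} = \sqrt{- \frac{4115}{40307} + \left(5831 - 39856\right)} = \sqrt{- \frac{4115}{40307} - 34025} = \sqrt{- \frac{1371449790}{40307}} = \frac{3 i \sqrt{6142114076170}}{40307}$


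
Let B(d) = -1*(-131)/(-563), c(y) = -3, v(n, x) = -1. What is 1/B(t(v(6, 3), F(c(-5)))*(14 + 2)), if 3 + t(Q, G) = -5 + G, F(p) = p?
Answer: -563/131 ≈ -4.2977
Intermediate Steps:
t(Q, G) = -8 + G (t(Q, G) = -3 + (-5 + G) = -8 + G)
B(d) = -131/563 (B(d) = 131*(-1/563) = -131/563)
1/B(t(v(6, 3), F(c(-5)))*(14 + 2)) = 1/(-131/563) = -563/131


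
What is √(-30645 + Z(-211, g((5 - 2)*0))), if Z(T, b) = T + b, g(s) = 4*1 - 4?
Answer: 2*I*√7714 ≈ 175.66*I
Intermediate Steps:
g(s) = 0 (g(s) = 4 - 4 = 0)
√(-30645 + Z(-211, g((5 - 2)*0))) = √(-30645 + (-211 + 0)) = √(-30645 - 211) = √(-30856) = 2*I*√7714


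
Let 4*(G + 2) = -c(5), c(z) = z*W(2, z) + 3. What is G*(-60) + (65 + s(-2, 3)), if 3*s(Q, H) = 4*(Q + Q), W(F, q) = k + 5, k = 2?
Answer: 2249/3 ≈ 749.67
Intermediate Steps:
W(F, q) = 7 (W(F, q) = 2 + 5 = 7)
s(Q, H) = 8*Q/3 (s(Q, H) = (4*(Q + Q))/3 = (4*(2*Q))/3 = (8*Q)/3 = 8*Q/3)
c(z) = 3 + 7*z (c(z) = z*7 + 3 = 7*z + 3 = 3 + 7*z)
G = -23/2 (G = -2 + (-(3 + 7*5))/4 = -2 + (-(3 + 35))/4 = -2 + (-1*38)/4 = -2 + (¼)*(-38) = -2 - 19/2 = -23/2 ≈ -11.500)
G*(-60) + (65 + s(-2, 3)) = -23/2*(-60) + (65 + (8/3)*(-2)) = 690 + (65 - 16/3) = 690 + 179/3 = 2249/3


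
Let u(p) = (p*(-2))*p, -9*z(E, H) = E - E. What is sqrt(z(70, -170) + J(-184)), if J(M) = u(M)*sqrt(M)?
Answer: 368*46**(1/4)*sqrt(-I) ≈ 677.68 - 677.68*I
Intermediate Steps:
z(E, H) = 0 (z(E, H) = -(E - E)/9 = -1/9*0 = 0)
u(p) = -2*p**2 (u(p) = (-2*p)*p = -2*p**2)
J(M) = -2*M**(5/2) (J(M) = (-2*M**2)*sqrt(M) = -2*M**(5/2))
sqrt(z(70, -170) + J(-184)) = sqrt(0 - 135424*I*sqrt(46)) = sqrt(-135424*I*sqrt(46)) = 368*46**(1/4)*sqrt(-I)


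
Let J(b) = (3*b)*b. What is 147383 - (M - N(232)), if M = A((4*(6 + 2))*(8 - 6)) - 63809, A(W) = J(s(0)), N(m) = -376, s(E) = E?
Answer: 210816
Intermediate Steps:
J(b) = 3*b²
A(W) = 0 (A(W) = 3*0² = 3*0 = 0)
M = -63809 (M = 0 - 63809 = -63809)
147383 - (M - N(232)) = 147383 - (-63809 - 1*(-376)) = 147383 - (-63809 + 376) = 147383 - 1*(-63433) = 147383 + 63433 = 210816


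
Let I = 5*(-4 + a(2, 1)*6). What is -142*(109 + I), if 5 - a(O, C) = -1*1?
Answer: -38198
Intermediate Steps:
a(O, C) = 6 (a(O, C) = 5 - (-1) = 5 - 1*(-1) = 5 + 1 = 6)
I = 160 (I = 5*(-4 + 6*6) = 5*(-4 + 36) = 5*32 = 160)
-142*(109 + I) = -142*(109 + 160) = -142*269 = -38198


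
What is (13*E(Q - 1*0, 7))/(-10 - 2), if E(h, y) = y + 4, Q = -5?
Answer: -143/12 ≈ -11.917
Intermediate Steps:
E(h, y) = 4 + y
(13*E(Q - 1*0, 7))/(-10 - 2) = (13*(4 + 7))/(-10 - 2) = (13*11)/(-12) = 143*(-1/12) = -143/12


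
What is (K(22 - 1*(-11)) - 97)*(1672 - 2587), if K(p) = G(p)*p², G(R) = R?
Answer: -32793600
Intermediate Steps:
K(p) = p³ (K(p) = p*p² = p³)
(K(22 - 1*(-11)) - 97)*(1672 - 2587) = ((22 - 1*(-11))³ - 97)*(1672 - 2587) = ((22 + 11)³ - 97)*(-915) = (33³ - 97)*(-915) = (35937 - 97)*(-915) = 35840*(-915) = -32793600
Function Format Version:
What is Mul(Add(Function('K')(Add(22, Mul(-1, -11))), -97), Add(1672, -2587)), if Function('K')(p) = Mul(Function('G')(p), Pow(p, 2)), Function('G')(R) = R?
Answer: -32793600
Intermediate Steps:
Function('K')(p) = Pow(p, 3) (Function('K')(p) = Mul(p, Pow(p, 2)) = Pow(p, 3))
Mul(Add(Function('K')(Add(22, Mul(-1, -11))), -97), Add(1672, -2587)) = Mul(Add(Pow(Add(22, Mul(-1, -11)), 3), -97), Add(1672, -2587)) = Mul(Add(Pow(Add(22, 11), 3), -97), -915) = Mul(Add(Pow(33, 3), -97), -915) = Mul(Add(35937, -97), -915) = Mul(35840, -915) = -32793600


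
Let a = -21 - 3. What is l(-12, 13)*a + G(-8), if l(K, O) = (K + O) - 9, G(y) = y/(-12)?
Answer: 578/3 ≈ 192.67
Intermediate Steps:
a = -24
G(y) = -y/12 (G(y) = y*(-1/12) = -y/12)
l(K, O) = -9 + K + O
l(-12, 13)*a + G(-8) = (-9 - 12 + 13)*(-24) - 1/12*(-8) = -8*(-24) + ⅔ = 192 + ⅔ = 578/3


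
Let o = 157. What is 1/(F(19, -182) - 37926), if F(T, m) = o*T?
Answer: -1/34943 ≈ -2.8618e-5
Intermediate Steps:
F(T, m) = 157*T
1/(F(19, -182) - 37926) = 1/(157*19 - 37926) = 1/(2983 - 37926) = 1/(-34943) = -1/34943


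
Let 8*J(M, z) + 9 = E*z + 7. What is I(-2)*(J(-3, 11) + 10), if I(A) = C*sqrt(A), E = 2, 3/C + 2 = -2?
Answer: -75*I*sqrt(2)/8 ≈ -13.258*I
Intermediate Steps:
C = -3/4 (C = 3/(-2 - 2) = 3/(-4) = 3*(-1/4) = -3/4 ≈ -0.75000)
I(A) = -3*sqrt(A)/4
J(M, z) = -1/4 + z/4 (J(M, z) = -9/8 + (2*z + 7)/8 = -9/8 + (7 + 2*z)/8 = -9/8 + (7/8 + z/4) = -1/4 + z/4)
I(-2)*(J(-3, 11) + 10) = (-3*I*sqrt(2)/4)*((-1/4 + (1/4)*11) + 10) = (-3*I*sqrt(2)/4)*((-1/4 + 11/4) + 10) = (-3*I*sqrt(2)/4)*(5/2 + 10) = -3*I*sqrt(2)/4*(25/2) = -75*I*sqrt(2)/8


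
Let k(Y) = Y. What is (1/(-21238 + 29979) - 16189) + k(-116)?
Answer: -142522004/8741 ≈ -16305.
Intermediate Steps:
(1/(-21238 + 29979) - 16189) + k(-116) = (1/(-21238 + 29979) - 16189) - 116 = (1/8741 - 16189) - 116 = -141508048/8741 - 116 = -142522004/8741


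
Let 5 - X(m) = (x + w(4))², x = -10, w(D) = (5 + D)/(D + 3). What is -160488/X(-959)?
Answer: 1965978/869 ≈ 2262.3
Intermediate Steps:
w(D) = (5 + D)/(3 + D)
X(m) = -3476/49 (X(m) = 5 - (-10 + (5 + 4)/(3 + 4))² = 5 - (-10 + 9/7)² = 5 - (-61/7)² = 5 - 1*3721/49 = 5 - 3721/49 = -3476/49)
-160488/X(-959) = -160488/(-3476/49) = -160488*(-49/3476) = 1965978/869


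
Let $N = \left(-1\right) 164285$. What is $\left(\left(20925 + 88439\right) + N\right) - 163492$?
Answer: $-218413$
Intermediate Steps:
$N = -164285$
$\left(\left(20925 + 88439\right) + N\right) - 163492 = \left(\left(20925 + 88439\right) - 164285\right) - 163492 = \left(109364 - 164285\right) - 163492 = -54921 - 163492 = -218413$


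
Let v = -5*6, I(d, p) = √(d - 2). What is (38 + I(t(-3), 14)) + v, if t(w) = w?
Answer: 8 + I*√5 ≈ 8.0 + 2.2361*I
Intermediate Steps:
I(d, p) = √(-2 + d)
v = -30
(38 + I(t(-3), 14)) + v = (38 + √(-2 - 3)) - 30 = (38 + √(-5)) - 30 = (38 + I*√5) - 30 = 8 + I*√5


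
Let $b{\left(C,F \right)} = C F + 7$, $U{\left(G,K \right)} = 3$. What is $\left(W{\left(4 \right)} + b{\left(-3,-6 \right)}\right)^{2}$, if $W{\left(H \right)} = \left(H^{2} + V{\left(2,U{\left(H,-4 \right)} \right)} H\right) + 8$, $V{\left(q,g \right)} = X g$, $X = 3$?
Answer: $7225$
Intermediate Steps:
$V{\left(q,g \right)} = 3 g$
$b{\left(C,F \right)} = 7 + C F$
$W{\left(H \right)} = 8 + H^{2} + 9 H$ ($W{\left(H \right)} = \left(H^{2} + 3 \cdot 3 H\right) + 8 = \left(H^{2} + 9 H\right) + 8 = 8 + H^{2} + 9 H$)
$\left(W{\left(4 \right)} + b{\left(-3,-6 \right)}\right)^{2} = \left(\left(8 + 4^{2} + 9 \cdot 4\right) + \left(7 - -18\right)\right)^{2} = \left(\left(8 + 16 + 36\right) + \left(7 + 18\right)\right)^{2} = \left(60 + 25\right)^{2} = 85^{2} = 7225$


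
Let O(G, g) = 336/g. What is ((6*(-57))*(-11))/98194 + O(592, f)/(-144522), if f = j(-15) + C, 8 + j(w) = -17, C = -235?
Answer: 420812059/10981280505 ≈ 0.038321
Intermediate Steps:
j(w) = -25 (j(w) = -8 - 17 = -25)
f = -260 (f = -25 - 235 = -260)
((6*(-57))*(-11))/98194 + O(592, f)/(-144522) = ((6*(-57))*(-11))/98194 + (336/(-260))/(-144522) = -342*(-11)*(1/98194) + (336*(-1/260))*(-1/144522) = 3762*(1/98194) - 84/65*(-1/144522) = 1881/49097 + 2/223665 = 420812059/10981280505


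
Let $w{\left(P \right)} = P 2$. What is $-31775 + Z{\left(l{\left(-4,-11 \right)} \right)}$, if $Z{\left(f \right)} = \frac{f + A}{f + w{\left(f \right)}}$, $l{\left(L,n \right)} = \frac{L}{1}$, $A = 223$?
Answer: $- \frac{127173}{4} \approx -31793.0$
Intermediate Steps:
$w{\left(P \right)} = 2 P$
$l{\left(L,n \right)} = L$ ($l{\left(L,n \right)} = L 1 = L$)
$Z{\left(f \right)} = \frac{223 + f}{3 f}$ ($Z{\left(f \right)} = \frac{f + 223}{f + 2 f} = \frac{223 + f}{3 f}$)
$-31775 + Z{\left(l{\left(-4,-11 \right)} \right)} = -31775 + \frac{223 - 4}{3 \left(-4\right)} = -31775 + \frac{1}{3} \left(- \frac{1}{4}\right) 219 = -31775 - \frac{73}{4} = - \frac{127173}{4}$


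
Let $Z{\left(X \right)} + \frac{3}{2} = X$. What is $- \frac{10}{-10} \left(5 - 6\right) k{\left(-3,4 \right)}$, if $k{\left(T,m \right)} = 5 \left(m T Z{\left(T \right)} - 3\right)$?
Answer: $-255$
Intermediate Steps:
$Z{\left(X \right)} = - \frac{3}{2} + X$
$k{\left(T,m \right)} = -15 + 5 T m \left(- \frac{3}{2} + T\right)$ ($k{\left(T,m \right)} = 5 \left(m T \left(- \frac{3}{2} + T\right) - 3\right) = 5 \left(T m \left(- \frac{3}{2} + T\right) - 3\right) = 5 \left(-3 + T m \left(- \frac{3}{2} + T\right)\right) = -15 + 5 T m \left(- \frac{3}{2} + T\right)$)
$- \frac{10}{-10} \left(5 - 6\right) k{\left(-3,4 \right)} = - \frac{10}{-10} \left(5 - 6\right) \left(-15 + \frac{5}{2} \left(-3\right) 4 \left(-3 + 2 \left(-3\right)\right)\right) = \left(-10\right) \left(- \frac{1}{10}\right) \left(5 - 6\right) \left(-15 + \frac{5}{2} \left(-3\right) 4 \left(-3 - 6\right)\right) = 1 \left(-1\right) \left(-15 + \frac{5}{2} \left(-3\right) 4 \left(-9\right)\right) = - (-15 + 270) = \left(-1\right) 255 = -255$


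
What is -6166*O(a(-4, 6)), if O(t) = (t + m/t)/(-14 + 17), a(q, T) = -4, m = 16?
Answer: 49328/3 ≈ 16443.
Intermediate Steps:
O(t) = t/3 + 16/(3*t) (O(t) = (t + 16/t)/(-14 + 17) = (t + 16/t)/3 = (t + 16/t)*(⅓) = t/3 + 16/(3*t))
-6166*O(a(-4, 6)) = -6166*(16 + (-4)²)/(3*(-4)) = -6166*(-1)*(16 + 16)/(3*4) = -6166*(-1)*32/(3*4) = -6166*(-8/3) = 49328/3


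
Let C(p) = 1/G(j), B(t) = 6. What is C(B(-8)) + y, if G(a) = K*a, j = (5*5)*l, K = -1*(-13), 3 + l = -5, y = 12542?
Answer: 32609199/2600 ≈ 12542.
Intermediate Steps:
l = -8 (l = -3 - 5 = -8)
K = 13
j = -200 (j = (5*5)*(-8) = 25*(-8) = -200)
G(a) = 13*a
C(p) = -1/2600 (C(p) = 1/(13*(-200)) = 1/(-2600) = -1/2600)
C(B(-8)) + y = -1/2600 + 12542 = 32609199/2600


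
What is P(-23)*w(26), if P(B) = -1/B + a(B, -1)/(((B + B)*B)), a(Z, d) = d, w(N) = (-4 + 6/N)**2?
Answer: 108045/178802 ≈ 0.60427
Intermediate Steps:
P(B) = -1/B - 1/(2*B**2) (P(B) = -1/B - 1/((B + B)*B) = -1/B - 1/((2*B)*B) = -1/B - 1/(2*B**2))
P(-23)*w(26) = ((-1/2 - 1*(-23))/(-23)**2)*(4*(-3 + 2*26)**2/26**2) = ((-1/2 + 23)/529)*(4*(1/676)*(-3 + 52)**2) = ((1/529)*(45/2))*(4*(1/676)*49**2) = 45*(4*(1/676)*2401)/1058 = (45/1058)*(2401/169) = 108045/178802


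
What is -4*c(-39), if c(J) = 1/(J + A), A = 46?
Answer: -4/7 ≈ -0.57143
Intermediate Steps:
c(J) = 1/(46 + J) (c(J) = 1/(J + 46) = 1/(46 + J))
-4*c(-39) = -4/(46 - 39) = -4/7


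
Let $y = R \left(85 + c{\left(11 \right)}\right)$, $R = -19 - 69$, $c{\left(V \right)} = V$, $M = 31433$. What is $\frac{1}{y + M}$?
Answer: $\frac{1}{22985} \approx 4.3507 \cdot 10^{-5}$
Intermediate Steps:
$R = -88$ ($R = -19 - 69 = -88$)
$y = -8448$ ($y = - 88 \left(85 + 11\right) = \left(-88\right) 96 = -8448$)
$\frac{1}{y + M} = \frac{1}{-8448 + 31433} = \frac{1}{22985}$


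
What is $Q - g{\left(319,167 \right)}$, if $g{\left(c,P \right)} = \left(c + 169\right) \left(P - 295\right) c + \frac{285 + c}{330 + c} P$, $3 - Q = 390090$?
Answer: $\frac{12678717053}{649} \approx 1.9536 \cdot 10^{7}$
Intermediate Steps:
$Q = -390087$ ($Q = 3 - 390090 = -390087$)
$g{\left(c,P \right)} = \frac{P \left(285 + c\right)}{330 + c} + c \left(-295 + P\right) \left(169 + c\right)$ ($g{\left(c,P \right)} = \left(169 + c\right) \left(-295 + P\right) c + \frac{285 + c}{330 + c} P = \left(-295 + P\right) \left(169 + c\right) c + \frac{P \left(285 + c\right)}{330 + c} = c \left(-295 + P\right) \left(169 + c\right) + \frac{P \left(285 + c\right)}{330 + c} = \frac{P \left(285 + c\right)}{330 + c} + c \left(-295 + P\right) \left(169 + c\right)$)
$Q - g{\left(319,167 \right)} = -390087 - \frac{\left(-16452150\right) 319 - 147205 \cdot 319^{2} - 295 \cdot 319^{3} + 285 \cdot 167 + 167 \cdot 319^{3} + 499 \cdot 167 \cdot 319^{2} + 55771 \cdot 167 \cdot 319}{330 + 319} = -390087 - \frac{-5248235850 - 14979728005 - 9576218905 + 47595 + 167 \cdot 32461759 + 499 \cdot 167 \cdot 101761 + 2971088483}{649} = -390087 - \frac{-5248235850 - 14979728005 - 9576218905 + 47595 + 5421113753 + 8480049413 + 2971088483}{649} = -390087 - \frac{1}{649} \left(-12931883516\right) = -390087 - - \frac{12931883516}{649} = -390087 + \frac{12931883516}{649} = \frac{12678717053}{649}$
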